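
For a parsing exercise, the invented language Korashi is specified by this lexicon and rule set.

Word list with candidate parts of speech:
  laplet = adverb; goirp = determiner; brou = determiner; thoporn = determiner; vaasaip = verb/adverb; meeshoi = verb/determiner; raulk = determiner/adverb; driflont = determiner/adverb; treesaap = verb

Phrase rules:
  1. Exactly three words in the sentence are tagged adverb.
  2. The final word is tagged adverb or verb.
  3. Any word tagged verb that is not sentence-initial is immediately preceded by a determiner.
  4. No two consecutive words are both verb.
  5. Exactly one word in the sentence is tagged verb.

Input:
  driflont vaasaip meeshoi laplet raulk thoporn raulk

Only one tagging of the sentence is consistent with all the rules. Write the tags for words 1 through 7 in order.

Candidates per position — 1:driflont {determiner,adverb}; 2:vaasaip {verb,adverb}; 3:meeshoi {verb,determiner}; 4:laplet {adverb}; 5:raulk {determiner,adverb}; 6:thoporn {determiner}; 7:raulk {determiner,adverb}.
If word 3 were verb, no tagging could satisfy rule 3; so word 3 is determiner.
If word 7 were determiner, no tagging could satisfy rule 2; so word 7 is adverb.
If word 2 were adverb, no tagging could satisfy rule 5; so word 2 is verb.
If word 1 were adverb, no tagging could satisfy rule 3; so word 1 is determiner.
If word 5 were determiner, no tagging could satisfy rule 1; so word 5 is adverb.
The only consistent sequence is: determiner verb determiner adverb adverb determiner adverb.
Check: rule 1 ok; rule 2 ok; rule 3 ok; rule 4 ok; rule 5 ok.

determiner verb determiner adverb adverb determiner adverb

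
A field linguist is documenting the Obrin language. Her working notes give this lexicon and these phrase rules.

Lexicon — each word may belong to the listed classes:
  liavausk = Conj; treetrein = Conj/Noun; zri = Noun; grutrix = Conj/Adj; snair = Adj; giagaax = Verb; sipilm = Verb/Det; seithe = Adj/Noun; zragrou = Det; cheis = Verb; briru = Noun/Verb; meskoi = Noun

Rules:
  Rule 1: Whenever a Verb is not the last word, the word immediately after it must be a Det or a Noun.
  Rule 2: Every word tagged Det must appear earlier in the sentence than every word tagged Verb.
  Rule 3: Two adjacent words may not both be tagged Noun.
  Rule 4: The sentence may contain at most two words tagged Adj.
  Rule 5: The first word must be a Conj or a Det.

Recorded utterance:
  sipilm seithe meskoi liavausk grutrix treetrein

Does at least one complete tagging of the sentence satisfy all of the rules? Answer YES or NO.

YES

Candidates per position — 1:sipilm {Verb,Det}; 2:seithe {Adj,Noun}; 3:meskoi {Noun}; 4:liavausk {Conj}; 5:grutrix {Conj,Adj}; 6:treetrein {Conj,Noun}.
One satisfying assignment: Det Adj Noun Conj Adj Noun.
Checking: rule 1 ok; rule 2 ok; rule 3 ok; rule 4 ok; rule 5 ok.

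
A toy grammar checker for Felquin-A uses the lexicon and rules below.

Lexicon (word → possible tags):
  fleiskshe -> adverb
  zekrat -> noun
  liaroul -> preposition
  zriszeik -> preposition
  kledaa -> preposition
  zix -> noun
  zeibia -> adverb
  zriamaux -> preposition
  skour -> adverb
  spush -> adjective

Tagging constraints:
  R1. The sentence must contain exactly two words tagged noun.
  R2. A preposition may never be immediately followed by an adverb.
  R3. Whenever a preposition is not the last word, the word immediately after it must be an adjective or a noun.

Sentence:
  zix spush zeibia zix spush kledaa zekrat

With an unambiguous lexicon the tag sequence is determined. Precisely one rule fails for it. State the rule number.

1

Fixed tagging: noun adjective adverb noun adjective preposition noun.
Applying the rules: R1 fails, R2 ok, R3 ok.
Only rule 1 fails.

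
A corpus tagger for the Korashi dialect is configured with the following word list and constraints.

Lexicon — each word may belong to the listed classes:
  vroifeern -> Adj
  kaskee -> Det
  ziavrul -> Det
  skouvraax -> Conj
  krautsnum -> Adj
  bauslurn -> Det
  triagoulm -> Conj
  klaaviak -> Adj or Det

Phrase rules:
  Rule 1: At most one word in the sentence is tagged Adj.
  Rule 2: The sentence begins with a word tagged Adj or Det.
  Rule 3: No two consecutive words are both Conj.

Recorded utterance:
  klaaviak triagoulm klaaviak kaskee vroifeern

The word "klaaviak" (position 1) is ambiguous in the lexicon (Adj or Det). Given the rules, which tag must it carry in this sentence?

Det

Candidates per position — 1:klaaviak {Adj,Det}; 2:triagoulm {Conj}; 3:klaaviak {Adj,Det}; 4:kaskee {Det}; 5:vroifeern {Adj}.
Position 1: Adj is ruled out by rule 1; that leaves Det.
Position 3: Adj is ruled out by rule 1; that leaves Det.
So the tagging must be: Det Conj Det Det Adj.
Checking: rule 1 ok; rule 2 ok; rule 3 ok.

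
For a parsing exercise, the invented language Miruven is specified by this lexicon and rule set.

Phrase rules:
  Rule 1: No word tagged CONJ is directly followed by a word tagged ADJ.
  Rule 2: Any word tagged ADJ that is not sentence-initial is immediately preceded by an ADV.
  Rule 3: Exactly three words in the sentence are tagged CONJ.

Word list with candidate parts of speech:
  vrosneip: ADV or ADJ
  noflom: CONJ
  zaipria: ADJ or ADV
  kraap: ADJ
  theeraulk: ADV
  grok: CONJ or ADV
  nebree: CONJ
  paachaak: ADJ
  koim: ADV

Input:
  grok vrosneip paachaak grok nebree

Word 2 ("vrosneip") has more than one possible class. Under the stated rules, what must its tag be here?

Candidates per position — 1:grok {CONJ,ADV}; 2:vrosneip {ADV,ADJ}; 3:paachaak {ADJ}; 4:grok {CONJ,ADV}; 5:nebree {CONJ}.
Word 1 cannot be ADV — rule 3 would then fail for every completion. It is CONJ.
Word 2 cannot be ADJ — rule 1 would then fail for every completion. It is ADV.
Word 4 cannot be ADV — rule 3 would then fail for every completion. It is CONJ.
So the tagging must be: CONJ ADV ADJ CONJ CONJ.
Rule-by-rule: rule 1 ✓; rule 2 ✓; rule 3 ✓.

ADV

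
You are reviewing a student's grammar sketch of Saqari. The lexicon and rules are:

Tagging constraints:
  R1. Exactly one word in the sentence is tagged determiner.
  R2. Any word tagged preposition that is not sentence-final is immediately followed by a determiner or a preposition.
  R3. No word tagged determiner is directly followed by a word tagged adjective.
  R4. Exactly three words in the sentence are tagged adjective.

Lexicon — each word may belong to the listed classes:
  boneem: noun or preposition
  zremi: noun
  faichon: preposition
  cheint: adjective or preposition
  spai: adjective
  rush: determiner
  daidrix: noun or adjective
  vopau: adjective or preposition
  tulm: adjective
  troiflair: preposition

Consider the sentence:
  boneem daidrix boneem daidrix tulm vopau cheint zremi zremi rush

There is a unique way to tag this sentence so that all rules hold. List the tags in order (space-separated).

noun noun noun noun adjective adjective adjective noun noun determiner

Candidates per position — 1:boneem {noun,preposition}; 2:daidrix {noun,adjective}; 3:boneem {noun,preposition}; 4:daidrix {noun,adjective}; 5:tulm {adjective}; 6:vopau {adjective,preposition}; 7:cheint {adjective,preposition}; 8:zremi {noun}; 9:zremi {noun}; 10:rush {determiner}.
Word 1 cannot be preposition — rule 2 would then fail for every completion. It is noun.
Word 3 cannot be preposition — rule 2 would then fail for every completion. It is noun.
Word 6 cannot be preposition — rule 2 would then fail for every completion. It is adjective.
Word 7 cannot be preposition — rule 2 would then fail for every completion. It is adjective.
Word 2 cannot be adjective — rule 4 would then fail for every completion. It is noun.
Word 4 cannot be adjective — rule 4 would then fail for every completion. It is noun.
The unique satisfying tagging is: noun noun noun noun adjective adjective adjective noun noun determiner.
Rule-by-rule: rule 1 ok; rule 2 ok; rule 3 ok; rule 4 ok.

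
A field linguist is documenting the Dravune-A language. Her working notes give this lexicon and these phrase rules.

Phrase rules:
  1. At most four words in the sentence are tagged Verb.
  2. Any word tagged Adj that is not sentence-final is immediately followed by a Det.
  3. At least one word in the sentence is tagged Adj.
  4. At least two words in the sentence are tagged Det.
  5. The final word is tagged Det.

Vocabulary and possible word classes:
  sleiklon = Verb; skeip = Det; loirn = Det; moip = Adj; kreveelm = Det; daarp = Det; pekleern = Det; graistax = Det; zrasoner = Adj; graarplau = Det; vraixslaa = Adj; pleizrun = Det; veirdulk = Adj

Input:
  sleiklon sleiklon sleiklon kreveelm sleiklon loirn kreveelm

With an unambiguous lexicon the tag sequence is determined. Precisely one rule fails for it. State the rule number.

Fixed tagging: Verb Verb Verb Det Verb Det Det.
Applying the rules: R1 ok, R2 ok, R3 fails, R4 ok, R5 ok.
Only rule 3 fails.

3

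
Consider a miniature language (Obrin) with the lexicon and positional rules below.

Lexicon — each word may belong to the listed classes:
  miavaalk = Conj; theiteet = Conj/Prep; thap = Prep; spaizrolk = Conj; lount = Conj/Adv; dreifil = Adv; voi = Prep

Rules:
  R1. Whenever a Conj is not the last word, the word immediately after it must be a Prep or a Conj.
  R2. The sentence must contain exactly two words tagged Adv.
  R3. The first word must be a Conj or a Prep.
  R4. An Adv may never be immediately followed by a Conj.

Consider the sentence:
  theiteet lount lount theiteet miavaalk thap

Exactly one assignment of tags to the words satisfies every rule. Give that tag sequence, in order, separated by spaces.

Candidates per position — 1:theiteet {Conj,Prep}; 2:lount {Conj,Adv}; 3:lount {Conj,Adv}; 4:theiteet {Conj,Prep}; 5:miavaalk {Conj}; 6:thap {Prep}.
Word 2 cannot be Conj — rule 2 would then fail for every completion. It is Adv.
Word 3 cannot be Conj — rule 2 would then fail for every completion. It is Adv.
Word 4 cannot be Conj — rule 4 would then fail for every completion. It is Prep.
Word 1 cannot be Conj — rule 1 would then fail for every completion. It is Prep.
The only consistent sequence is: Prep Adv Adv Prep Conj Prep.
Checking: rule 1 satisfied; rule 2 satisfied; rule 3 satisfied; rule 4 satisfied.

Prep Adv Adv Prep Conj Prep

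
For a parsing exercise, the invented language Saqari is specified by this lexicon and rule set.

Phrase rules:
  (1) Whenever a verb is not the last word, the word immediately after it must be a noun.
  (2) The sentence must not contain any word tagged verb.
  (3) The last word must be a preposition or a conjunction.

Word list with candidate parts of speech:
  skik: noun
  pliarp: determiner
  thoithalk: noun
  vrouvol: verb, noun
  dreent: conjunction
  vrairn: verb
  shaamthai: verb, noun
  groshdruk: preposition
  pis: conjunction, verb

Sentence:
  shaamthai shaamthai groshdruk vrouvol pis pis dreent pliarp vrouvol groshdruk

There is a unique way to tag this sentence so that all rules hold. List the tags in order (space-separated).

Candidates per position — 1:shaamthai {verb,noun}; 2:shaamthai {verb,noun}; 3:groshdruk {preposition}; 4:vrouvol {verb,noun}; 5:pis {conjunction,verb}; 6:pis {conjunction,verb}; 7:dreent {conjunction}; 8:pliarp {determiner}; 9:vrouvol {verb,noun}; 10:groshdruk {preposition}.
If word 1 were verb, no tagging could satisfy rule 2; so word 1 is noun.
If word 2 were verb, no tagging could satisfy rule 1; so word 2 is noun.
If word 4 were verb, no tagging could satisfy rule 1; so word 4 is noun.
If word 5 were verb, no tagging could satisfy rule 1; so word 5 is conjunction.
If word 6 were verb, no tagging could satisfy rule 1; so word 6 is conjunction.
If word 9 were verb, no tagging could satisfy rule 1; so word 9 is noun.
The unique satisfying tagging is: noun noun preposition noun conjunction conjunction conjunction determiner noun preposition.
Check: rule 1 ok; rule 2 ok; rule 3 ok.

noun noun preposition noun conjunction conjunction conjunction determiner noun preposition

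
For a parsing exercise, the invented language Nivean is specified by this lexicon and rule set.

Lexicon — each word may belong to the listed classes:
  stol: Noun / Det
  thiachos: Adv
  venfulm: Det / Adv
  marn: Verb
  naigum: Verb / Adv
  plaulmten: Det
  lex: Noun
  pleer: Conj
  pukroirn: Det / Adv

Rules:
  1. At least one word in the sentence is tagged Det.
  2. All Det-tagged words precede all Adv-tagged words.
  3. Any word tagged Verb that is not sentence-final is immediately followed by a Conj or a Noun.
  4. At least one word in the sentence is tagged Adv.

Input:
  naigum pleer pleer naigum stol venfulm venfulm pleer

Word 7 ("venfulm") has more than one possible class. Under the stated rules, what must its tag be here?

Adv

Candidates per position — 1:naigum {Verb,Adv}; 2:pleer {Conj}; 3:pleer {Conj}; 4:naigum {Verb,Adv}; 5:stol {Noun,Det}; 6:venfulm {Det,Adv}; 7:venfulm {Det,Adv}; 8:pleer {Conj}.
Position 7: the remaining choice is settled jointly with positions 1, 4, 5, 6 — only Adv at position 7 is part of a tagging that satisfies every rule.
The only consistent sequence is: Verb Conj Conj Verb Noun Det Adv Conj.
Rule-by-rule: rule 1 ✓; rule 2 ✓; rule 3 ✓; rule 4 ✓.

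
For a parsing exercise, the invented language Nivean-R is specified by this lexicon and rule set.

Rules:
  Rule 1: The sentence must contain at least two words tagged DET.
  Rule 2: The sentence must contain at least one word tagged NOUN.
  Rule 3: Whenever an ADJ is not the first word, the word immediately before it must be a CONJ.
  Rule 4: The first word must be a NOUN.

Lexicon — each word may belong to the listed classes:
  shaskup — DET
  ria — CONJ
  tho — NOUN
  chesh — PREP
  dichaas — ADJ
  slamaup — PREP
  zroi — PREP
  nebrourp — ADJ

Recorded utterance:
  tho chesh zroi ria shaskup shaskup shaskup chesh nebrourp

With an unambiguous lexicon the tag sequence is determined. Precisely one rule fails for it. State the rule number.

3

Fixed tagging: NOUN PREP PREP CONJ DET DET DET PREP ADJ.
Applying the rules: R1 pass, R2 pass, R3 fail, R4 pass.
Only rule 3 fails.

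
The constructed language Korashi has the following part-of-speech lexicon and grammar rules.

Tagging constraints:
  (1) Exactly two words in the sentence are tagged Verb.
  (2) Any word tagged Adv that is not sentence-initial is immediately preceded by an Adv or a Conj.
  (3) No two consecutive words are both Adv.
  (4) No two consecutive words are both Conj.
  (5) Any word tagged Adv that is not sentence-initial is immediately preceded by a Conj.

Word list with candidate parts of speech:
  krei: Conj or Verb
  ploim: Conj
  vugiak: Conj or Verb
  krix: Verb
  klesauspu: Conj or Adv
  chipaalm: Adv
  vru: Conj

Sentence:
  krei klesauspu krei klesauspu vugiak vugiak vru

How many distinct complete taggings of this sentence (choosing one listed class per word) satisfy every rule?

Candidates per position — 1:krei {Conj,Verb}; 2:klesauspu {Conj,Adv}; 3:krei {Conj,Verb}; 4:klesauspu {Conj,Adv}; 5:vugiak {Conj,Verb}; 6:vugiak {Conj,Verb}; 7:vru {Conj}.
There are 64 candidate sequences in total.
The sequences that satisfy every rule: Conj Adv Conj Adv Verb Verb Conj.
Count = 1.

1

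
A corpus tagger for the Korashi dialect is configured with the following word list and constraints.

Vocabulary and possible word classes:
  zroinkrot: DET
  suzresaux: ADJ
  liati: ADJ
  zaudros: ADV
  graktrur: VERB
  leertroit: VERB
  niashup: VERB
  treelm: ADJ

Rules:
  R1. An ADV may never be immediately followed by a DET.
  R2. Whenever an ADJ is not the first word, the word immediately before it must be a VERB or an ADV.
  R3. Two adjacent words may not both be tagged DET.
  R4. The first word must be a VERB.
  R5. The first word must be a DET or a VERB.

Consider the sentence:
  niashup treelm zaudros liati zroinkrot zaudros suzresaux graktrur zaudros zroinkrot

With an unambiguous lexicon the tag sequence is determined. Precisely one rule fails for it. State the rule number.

1

Fixed tagging: VERB ADJ ADV ADJ DET ADV ADJ VERB ADV DET.
Applying the rules: R1 ✗, R2 ✓, R3 ✓, R4 ✓, R5 ✓.
Only rule 1 fails.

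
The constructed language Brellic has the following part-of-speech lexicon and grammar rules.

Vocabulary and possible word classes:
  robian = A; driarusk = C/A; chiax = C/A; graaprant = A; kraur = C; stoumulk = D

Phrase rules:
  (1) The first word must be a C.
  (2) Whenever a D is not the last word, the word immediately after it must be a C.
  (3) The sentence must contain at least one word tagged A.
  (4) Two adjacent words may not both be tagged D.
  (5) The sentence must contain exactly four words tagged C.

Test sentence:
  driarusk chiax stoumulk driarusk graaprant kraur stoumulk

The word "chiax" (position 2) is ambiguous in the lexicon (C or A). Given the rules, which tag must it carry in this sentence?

C

Candidates per position — 1:driarusk {C,A}; 2:chiax {C,A}; 3:stoumulk {D}; 4:driarusk {C,A}; 5:graaprant {A}; 6:kraur {C}; 7:stoumulk {D}.
If word 1 were A, no tagging could satisfy rule 1; so word 1 is C.
If word 2 were A, no tagging could satisfy rule 5; so word 2 is C.
If word 4 were A, no tagging could satisfy rule 2; so word 4 is C.
The unique satisfying tagging is: C C D C A C D.
Verifying each rule — rule 1 holds; rule 2 holds; rule 3 holds; rule 4 holds; rule 5 holds.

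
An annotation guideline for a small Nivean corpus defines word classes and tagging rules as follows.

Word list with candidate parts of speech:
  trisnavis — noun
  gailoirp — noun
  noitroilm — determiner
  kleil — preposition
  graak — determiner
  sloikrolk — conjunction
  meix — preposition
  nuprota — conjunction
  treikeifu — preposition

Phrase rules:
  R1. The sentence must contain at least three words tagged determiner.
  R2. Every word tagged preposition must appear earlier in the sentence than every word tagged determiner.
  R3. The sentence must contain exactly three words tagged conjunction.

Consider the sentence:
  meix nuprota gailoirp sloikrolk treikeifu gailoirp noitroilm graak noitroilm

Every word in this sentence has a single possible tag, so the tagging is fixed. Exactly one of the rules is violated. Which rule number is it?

Fixed tagging: preposition conjunction noun conjunction preposition noun determiner determiner determiner.
Rule check: R1 holds, R2 holds, R3 violated.
Only rule 3 fails.

3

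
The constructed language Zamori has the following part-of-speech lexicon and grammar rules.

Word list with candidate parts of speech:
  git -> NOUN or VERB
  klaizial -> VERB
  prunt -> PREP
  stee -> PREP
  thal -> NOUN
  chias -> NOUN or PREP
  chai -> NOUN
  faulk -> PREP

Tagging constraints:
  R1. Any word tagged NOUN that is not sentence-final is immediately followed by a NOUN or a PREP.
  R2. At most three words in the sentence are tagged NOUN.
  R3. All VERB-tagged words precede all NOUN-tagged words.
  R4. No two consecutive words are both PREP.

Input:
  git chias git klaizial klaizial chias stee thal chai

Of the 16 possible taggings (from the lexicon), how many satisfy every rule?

1

Candidates per position — 1:git {NOUN,VERB}; 2:chias {NOUN,PREP}; 3:git {NOUN,VERB}; 4:klaizial {VERB}; 5:klaizial {VERB}; 6:chias {NOUN,PREP}; 7:stee {PREP}; 8:thal {NOUN}; 9:chai {NOUN}.
There are 16 candidate sequences in total.
The sequences that satisfy every rule: VERB PREP VERB VERB VERB NOUN PREP NOUN NOUN.
Count = 1.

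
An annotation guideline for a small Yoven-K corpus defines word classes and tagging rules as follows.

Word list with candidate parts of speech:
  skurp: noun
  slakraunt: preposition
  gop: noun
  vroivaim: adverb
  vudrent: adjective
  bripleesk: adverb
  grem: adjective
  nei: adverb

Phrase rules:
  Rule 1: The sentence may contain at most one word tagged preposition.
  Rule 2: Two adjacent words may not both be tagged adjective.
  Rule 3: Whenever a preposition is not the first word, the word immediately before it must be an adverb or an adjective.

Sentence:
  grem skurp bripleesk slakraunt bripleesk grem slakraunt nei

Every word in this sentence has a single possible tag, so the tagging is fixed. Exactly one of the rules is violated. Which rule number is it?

Fixed tagging: adjective noun adverb preposition adverb adjective preposition adverb.
Rule check: R1 ✗, R2 ✓, R3 ✓.
Only rule 1 fails.

1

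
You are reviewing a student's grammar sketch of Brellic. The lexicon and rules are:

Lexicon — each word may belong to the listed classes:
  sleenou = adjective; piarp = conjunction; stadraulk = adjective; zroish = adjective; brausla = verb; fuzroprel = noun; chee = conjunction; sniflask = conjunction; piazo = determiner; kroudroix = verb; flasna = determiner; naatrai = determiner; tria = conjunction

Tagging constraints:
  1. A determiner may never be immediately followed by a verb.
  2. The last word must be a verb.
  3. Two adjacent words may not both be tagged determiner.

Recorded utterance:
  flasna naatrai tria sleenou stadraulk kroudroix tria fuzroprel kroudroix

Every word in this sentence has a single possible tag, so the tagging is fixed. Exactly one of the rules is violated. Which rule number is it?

3

Fixed tagging: determiner determiner conjunction adjective adjective verb conjunction noun verb.
Checking each rule: R1 holds, R2 holds, R3 violated.
Only rule 3 fails.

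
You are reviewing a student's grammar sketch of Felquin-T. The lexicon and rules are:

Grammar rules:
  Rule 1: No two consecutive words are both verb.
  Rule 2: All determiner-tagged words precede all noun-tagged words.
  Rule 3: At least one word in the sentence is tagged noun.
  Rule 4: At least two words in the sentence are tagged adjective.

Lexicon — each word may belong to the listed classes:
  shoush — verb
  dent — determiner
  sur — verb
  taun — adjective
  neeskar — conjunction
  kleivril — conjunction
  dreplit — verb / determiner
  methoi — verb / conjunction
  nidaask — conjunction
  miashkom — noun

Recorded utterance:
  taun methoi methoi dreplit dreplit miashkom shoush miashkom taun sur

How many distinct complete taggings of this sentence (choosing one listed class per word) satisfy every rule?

Candidates per position — 1:taun {adjective}; 2:methoi {verb,conjunction}; 3:methoi {verb,conjunction}; 4:dreplit {verb,determiner}; 5:dreplit {verb,determiner}; 6:miashkom {noun}; 7:shoush {verb}; 8:miashkom {noun}; 9:taun {adjective}; 10:sur {verb}.
There are 16 candidate sequences in total.
Checking each against the rules leaves 8 sequences.
Count = 8.

8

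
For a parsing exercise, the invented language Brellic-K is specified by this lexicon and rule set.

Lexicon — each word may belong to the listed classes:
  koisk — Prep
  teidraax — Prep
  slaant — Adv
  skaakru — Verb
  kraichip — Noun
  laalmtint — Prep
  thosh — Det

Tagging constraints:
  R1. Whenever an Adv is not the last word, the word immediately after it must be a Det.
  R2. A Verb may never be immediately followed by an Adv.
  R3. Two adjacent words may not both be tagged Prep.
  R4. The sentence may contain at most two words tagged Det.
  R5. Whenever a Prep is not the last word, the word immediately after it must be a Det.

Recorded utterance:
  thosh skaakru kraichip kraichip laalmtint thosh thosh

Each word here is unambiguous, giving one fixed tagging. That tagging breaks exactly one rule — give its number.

Fixed tagging: Det Verb Noun Noun Prep Det Det.
Applying the rules: R1 ok, R2 ok, R3 ok, R4 fails, R5 ok.
Only rule 4 fails.

4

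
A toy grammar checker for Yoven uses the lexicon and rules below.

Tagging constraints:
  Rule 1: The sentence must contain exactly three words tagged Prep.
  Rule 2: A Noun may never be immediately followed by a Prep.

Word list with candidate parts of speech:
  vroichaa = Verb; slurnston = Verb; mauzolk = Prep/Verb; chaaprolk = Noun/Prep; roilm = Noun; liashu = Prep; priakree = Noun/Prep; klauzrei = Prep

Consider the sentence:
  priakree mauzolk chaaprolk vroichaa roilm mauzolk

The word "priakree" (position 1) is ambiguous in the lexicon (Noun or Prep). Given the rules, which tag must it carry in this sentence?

Candidates per position — 1:priakree {Noun,Prep}; 2:mauzolk {Prep,Verb}; 3:chaaprolk {Noun,Prep}; 4:vroichaa {Verb}; 5:roilm {Noun}; 6:mauzolk {Prep,Verb}.
At position 6, choosing Prep makes rule 2 impossible to satisfy; hence Verb.
At position 1, choosing Noun makes rule 1 impossible to satisfy; hence Prep.
At position 2, choosing Verb makes rule 1 impossible to satisfy; hence Prep.
At position 3, choosing Noun makes rule 1 impossible to satisfy; hence Prep.
The unique satisfying tagging is: Prep Prep Prep Verb Noun Verb.
Rule-by-rule: rule 1 ✓; rule 2 ✓.

Prep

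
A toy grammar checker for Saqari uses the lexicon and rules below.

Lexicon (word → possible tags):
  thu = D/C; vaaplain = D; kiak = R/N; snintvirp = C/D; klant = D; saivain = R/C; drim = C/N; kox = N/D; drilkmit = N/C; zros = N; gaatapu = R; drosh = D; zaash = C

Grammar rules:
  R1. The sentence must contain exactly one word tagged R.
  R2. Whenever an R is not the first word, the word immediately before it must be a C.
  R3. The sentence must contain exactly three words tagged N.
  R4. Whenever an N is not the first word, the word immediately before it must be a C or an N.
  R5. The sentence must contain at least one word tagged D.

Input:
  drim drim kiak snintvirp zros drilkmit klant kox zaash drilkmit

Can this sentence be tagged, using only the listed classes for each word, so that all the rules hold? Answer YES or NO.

Candidates per position — 1:drim {C,N}; 2:drim {C,N}; 3:kiak {R,N}; 4:snintvirp {C,D}; 5:zros {N}; 6:drilkmit {N,C}; 7:klant {D}; 8:kox {N,D}; 9:zaash {C}; 10:drilkmit {N,C}.
One satisfying assignment: N C R C N C D D C N.
Verifying each rule — rule 1 holds; rule 2 holds; rule 3 holds; rule 4 holds; rule 5 holds.

YES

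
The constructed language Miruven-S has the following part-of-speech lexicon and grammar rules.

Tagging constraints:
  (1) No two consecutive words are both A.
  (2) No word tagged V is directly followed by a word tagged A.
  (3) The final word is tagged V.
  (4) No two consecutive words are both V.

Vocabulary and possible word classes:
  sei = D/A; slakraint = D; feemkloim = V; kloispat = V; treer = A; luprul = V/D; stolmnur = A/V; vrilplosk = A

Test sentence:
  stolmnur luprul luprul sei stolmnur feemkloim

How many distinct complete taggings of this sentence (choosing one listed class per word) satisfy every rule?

Candidates per position — 1:stolmnur {A,V}; 2:luprul {V,D}; 3:luprul {V,D}; 4:sei {D,A}; 5:stolmnur {A,V}; 6:feemkloim {V}.
There are 32 candidate sequences in total.
The sequences that satisfy every rule: A V D D A V; A D V D A V; A D D D A V; V D V D A V; V D D D A V.
Count = 5.

5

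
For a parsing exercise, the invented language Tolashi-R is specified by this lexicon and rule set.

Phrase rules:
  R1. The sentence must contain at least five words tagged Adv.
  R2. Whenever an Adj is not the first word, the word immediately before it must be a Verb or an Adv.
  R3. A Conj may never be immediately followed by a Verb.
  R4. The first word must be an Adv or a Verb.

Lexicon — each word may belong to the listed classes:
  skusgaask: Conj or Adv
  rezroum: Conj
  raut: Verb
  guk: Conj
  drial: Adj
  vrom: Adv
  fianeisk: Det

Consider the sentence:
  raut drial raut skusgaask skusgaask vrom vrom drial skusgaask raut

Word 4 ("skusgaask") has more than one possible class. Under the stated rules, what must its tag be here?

Candidates per position — 1:raut {Verb}; 2:drial {Adj}; 3:raut {Verb}; 4:skusgaask {Conj,Adv}; 5:skusgaask {Conj,Adv}; 6:vrom {Adv}; 7:vrom {Adv}; 8:drial {Adj}; 9:skusgaask {Conj,Adv}; 10:raut {Verb}.
Position 4: Conj is ruled out by rule 1; that leaves Adv.
Position 5: Conj is ruled out by rule 1; that leaves Adv.
Position 9: Conj is ruled out by rule 1; that leaves Adv.
The unique satisfying tagging is: Verb Adj Verb Adv Adv Adv Adv Adj Adv Verb.
Rule-by-rule: rule 1 ✓; rule 2 ✓; rule 3 ✓; rule 4 ✓.

Adv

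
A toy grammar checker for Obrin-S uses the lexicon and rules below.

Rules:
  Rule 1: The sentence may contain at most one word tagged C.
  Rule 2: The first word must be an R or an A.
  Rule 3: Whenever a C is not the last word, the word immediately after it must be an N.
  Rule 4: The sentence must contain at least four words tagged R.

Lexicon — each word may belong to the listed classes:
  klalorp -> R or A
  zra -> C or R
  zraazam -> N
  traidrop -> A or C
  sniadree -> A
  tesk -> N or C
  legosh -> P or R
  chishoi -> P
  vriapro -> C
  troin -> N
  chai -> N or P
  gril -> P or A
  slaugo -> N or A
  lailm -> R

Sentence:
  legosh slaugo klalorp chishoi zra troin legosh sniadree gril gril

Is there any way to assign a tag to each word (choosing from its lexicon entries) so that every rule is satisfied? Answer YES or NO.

YES

Candidates per position — 1:legosh {P,R}; 2:slaugo {N,A}; 3:klalorp {R,A}; 4:chishoi {P}; 5:zra {C,R}; 6:troin {N}; 7:legosh {P,R}; 8:sniadree {A}; 9:gril {P,A}; 10:gril {P,A}.
One satisfying assignment: R N R P R N R A P A.
Rule-by-rule: rule 1 satisfied; rule 2 satisfied; rule 3 satisfied; rule 4 satisfied.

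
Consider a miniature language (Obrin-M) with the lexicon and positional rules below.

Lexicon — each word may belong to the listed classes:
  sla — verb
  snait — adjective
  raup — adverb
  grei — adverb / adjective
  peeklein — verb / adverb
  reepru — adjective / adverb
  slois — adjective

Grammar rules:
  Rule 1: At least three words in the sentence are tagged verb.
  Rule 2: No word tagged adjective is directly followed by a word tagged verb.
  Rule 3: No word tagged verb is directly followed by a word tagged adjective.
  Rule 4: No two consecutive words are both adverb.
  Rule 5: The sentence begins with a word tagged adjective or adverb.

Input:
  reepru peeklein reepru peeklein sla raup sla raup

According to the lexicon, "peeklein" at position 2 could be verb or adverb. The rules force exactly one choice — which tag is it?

verb

Candidates per position — 1:reepru {adjective,adverb}; 2:peeklein {verb,adverb}; 3:reepru {adjective,adverb}; 4:peeklein {verb,adverb}; 5:sla {verb}; 6:raup {adverb}; 7:sla {verb}; 8:raup {adverb}.
Position 2: the remaining choice is settled jointly with positions 1, 3, 4 — only verb at position 2 is part of a tagging that satisfies every rule.
So the tagging must be: adverb verb adverb verb verb adverb verb adverb.
Checking: rule 1 holds; rule 2 holds; rule 3 holds; rule 4 holds; rule 5 holds.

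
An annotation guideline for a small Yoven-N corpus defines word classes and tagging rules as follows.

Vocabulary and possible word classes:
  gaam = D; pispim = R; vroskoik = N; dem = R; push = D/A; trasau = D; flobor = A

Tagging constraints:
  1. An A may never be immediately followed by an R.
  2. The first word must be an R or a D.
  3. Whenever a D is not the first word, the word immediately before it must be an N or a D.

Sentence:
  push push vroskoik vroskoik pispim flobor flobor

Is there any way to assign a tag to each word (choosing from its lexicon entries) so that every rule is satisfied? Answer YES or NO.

Candidates per position — 1:push {D,A}; 2:push {D,A}; 3:vroskoik {N}; 4:vroskoik {N}; 5:pispim {R}; 6:flobor {A}; 7:flobor {A}.
One satisfying assignment: D D N N R A A.
Check: rule 1 ✓; rule 2 ✓; rule 3 ✓.

YES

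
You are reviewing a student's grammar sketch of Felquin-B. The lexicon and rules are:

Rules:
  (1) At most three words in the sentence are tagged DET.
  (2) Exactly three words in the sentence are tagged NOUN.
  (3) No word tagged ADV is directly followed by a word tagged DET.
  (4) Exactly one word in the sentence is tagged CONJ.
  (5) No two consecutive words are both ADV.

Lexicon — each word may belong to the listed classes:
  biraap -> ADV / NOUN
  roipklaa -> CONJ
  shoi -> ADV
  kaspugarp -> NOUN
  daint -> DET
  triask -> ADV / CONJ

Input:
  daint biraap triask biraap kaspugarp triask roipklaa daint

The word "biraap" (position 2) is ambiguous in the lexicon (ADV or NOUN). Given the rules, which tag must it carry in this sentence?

NOUN

Candidates per position — 1:daint {DET}; 2:biraap {ADV,NOUN}; 3:triask {ADV,CONJ}; 4:biraap {ADV,NOUN}; 5:kaspugarp {NOUN}; 6:triask {ADV,CONJ}; 7:roipklaa {CONJ}; 8:daint {DET}.
If word 2 were ADV, no tagging could satisfy rule 2; so word 2 is NOUN.
If word 3 were CONJ, no tagging could satisfy rule 4; so word 3 is ADV.
If word 4 were ADV, no tagging could satisfy rule 2; so word 4 is NOUN.
If word 6 were CONJ, no tagging could satisfy rule 4; so word 6 is ADV.
The only consistent sequence is: DET NOUN ADV NOUN NOUN ADV CONJ DET.
Checking: rule 1 ok; rule 2 ok; rule 3 ok; rule 4 ok; rule 5 ok.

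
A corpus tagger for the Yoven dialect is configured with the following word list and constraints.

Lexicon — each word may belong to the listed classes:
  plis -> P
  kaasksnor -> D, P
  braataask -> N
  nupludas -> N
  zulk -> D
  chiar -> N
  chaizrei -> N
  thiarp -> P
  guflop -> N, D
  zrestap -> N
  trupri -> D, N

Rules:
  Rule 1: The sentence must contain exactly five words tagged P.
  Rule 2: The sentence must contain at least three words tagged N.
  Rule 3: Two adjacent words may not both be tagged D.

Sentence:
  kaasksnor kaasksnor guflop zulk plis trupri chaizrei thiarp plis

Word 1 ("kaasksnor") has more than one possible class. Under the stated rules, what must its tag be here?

Candidates per position — 1:kaasksnor {D,P}; 2:kaasksnor {D,P}; 3:guflop {N,D}; 4:zulk {D}; 5:plis {P}; 6:trupri {D,N}; 7:chaizrei {N}; 8:thiarp {P}; 9:plis {P}.
Word 1 cannot be D — rule 1 would then fail for every completion. It is P.
Word 2 cannot be D — rule 1 would then fail for every completion. It is P.
Word 3 cannot be D — rule 2 would then fail for every completion. It is N.
Word 6 cannot be D — rule 2 would then fail for every completion. It is N.
The only consistent sequence is: P P N D P N N P P.
Checking: rule 1 ✓; rule 2 ✓; rule 3 ✓.

P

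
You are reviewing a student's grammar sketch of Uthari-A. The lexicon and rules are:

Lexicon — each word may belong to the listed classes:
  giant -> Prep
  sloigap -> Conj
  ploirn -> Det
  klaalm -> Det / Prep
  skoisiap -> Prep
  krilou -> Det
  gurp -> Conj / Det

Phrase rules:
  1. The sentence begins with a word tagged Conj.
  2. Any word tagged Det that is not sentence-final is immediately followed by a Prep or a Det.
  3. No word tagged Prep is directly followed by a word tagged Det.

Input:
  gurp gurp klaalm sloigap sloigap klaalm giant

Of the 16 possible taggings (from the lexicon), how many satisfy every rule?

Candidates per position — 1:gurp {Conj,Det}; 2:gurp {Conj,Det}; 3:klaalm {Det,Prep}; 4:sloigap {Conj}; 5:sloigap {Conj}; 6:klaalm {Det,Prep}; 7:giant {Prep}.
There are 16 candidate sequences in total.
The sequences that satisfy every rule: Conj Conj Prep Conj Conj Det Prep; Conj Conj Prep Conj Conj Prep Prep; Conj Det Prep Conj Conj Det Prep; Conj Det Prep Conj Conj Prep Prep.
Count = 4.

4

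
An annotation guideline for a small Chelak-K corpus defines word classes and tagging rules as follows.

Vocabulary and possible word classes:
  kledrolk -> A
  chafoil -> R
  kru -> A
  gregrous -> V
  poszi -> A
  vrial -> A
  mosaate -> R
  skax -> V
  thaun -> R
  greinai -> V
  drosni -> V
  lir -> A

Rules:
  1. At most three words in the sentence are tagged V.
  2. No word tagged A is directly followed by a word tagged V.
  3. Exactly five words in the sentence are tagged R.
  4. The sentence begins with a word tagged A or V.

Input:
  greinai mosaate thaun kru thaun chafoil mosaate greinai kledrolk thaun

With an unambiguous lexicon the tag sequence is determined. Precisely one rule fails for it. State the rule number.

3

Fixed tagging: V R R A R R R V A R.
Checking each rule: R1 pass, R2 pass, R3 fail, R4 pass.
Only rule 3 fails.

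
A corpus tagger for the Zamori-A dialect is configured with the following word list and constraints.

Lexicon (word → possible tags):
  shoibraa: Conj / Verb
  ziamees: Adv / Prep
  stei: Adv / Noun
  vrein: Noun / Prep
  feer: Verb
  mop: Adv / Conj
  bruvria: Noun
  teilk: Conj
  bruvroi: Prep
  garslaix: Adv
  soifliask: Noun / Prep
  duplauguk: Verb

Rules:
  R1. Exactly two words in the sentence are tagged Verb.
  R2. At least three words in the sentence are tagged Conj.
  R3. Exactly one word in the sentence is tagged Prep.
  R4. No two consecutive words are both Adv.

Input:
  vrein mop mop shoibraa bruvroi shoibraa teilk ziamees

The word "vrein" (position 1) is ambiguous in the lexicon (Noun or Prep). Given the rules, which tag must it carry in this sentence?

Candidates per position — 1:vrein {Noun,Prep}; 2:mop {Adv,Conj}; 3:mop {Adv,Conj}; 4:shoibraa {Conj,Verb}; 5:bruvroi {Prep}; 6:shoibraa {Conj,Verb}; 7:teilk {Conj}; 8:ziamees {Adv,Prep}.
Word 1 cannot be Prep — rule 3 would then fail for every completion. It is Noun.
Word 4 cannot be Conj — rule 1 would then fail for every completion. It is Verb.
Word 6 cannot be Conj — rule 1 would then fail for every completion. It is Verb.
Word 8 cannot be Prep — rule 3 would then fail for every completion. It is Adv.
Word 2 cannot be Adv — rule 2 would then fail for every completion. It is Conj.
Word 3 cannot be Adv — rule 2 would then fail for every completion. It is Conj.
That leaves exactly one tagging: Noun Conj Conj Verb Prep Verb Conj Adv.
Verifying each rule — rule 1 ok; rule 2 ok; rule 3 ok; rule 4 ok.

Noun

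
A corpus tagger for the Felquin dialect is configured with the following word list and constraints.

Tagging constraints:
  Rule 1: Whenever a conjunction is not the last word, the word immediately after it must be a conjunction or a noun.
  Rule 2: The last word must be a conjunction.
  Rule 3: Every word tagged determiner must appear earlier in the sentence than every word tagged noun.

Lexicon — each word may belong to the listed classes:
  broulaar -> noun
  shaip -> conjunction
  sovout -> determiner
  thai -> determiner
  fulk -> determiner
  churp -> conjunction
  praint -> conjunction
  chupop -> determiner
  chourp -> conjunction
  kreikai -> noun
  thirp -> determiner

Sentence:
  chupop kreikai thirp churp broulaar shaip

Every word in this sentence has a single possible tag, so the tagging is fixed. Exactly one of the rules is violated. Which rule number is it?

3

Fixed tagging: determiner noun determiner conjunction noun conjunction.
Rule check: R1 ok, R2 ok, R3 fails.
Only rule 3 fails.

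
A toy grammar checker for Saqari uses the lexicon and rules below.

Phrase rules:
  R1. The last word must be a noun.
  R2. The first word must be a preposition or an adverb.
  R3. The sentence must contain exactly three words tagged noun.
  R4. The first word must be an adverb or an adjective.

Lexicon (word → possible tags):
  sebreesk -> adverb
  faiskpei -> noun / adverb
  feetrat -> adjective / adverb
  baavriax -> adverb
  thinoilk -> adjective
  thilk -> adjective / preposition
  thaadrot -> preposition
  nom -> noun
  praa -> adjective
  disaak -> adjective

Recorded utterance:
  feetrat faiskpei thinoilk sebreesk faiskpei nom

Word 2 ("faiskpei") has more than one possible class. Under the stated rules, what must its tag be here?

Candidates per position — 1:feetrat {adjective,adverb}; 2:faiskpei {noun,adverb}; 3:thinoilk {adjective}; 4:sebreesk {adverb}; 5:faiskpei {noun,adverb}; 6:nom {noun}.
Position 1: adjective is ruled out by rule 2; that leaves adverb.
Position 2: adverb is ruled out by rule 3; that leaves noun.
Position 5: adverb is ruled out by rule 3; that leaves noun.
The unique satisfying tagging is: adverb noun adjective adverb noun noun.
Rule-by-rule: rule 1 satisfied; rule 2 satisfied; rule 3 satisfied; rule 4 satisfied.

noun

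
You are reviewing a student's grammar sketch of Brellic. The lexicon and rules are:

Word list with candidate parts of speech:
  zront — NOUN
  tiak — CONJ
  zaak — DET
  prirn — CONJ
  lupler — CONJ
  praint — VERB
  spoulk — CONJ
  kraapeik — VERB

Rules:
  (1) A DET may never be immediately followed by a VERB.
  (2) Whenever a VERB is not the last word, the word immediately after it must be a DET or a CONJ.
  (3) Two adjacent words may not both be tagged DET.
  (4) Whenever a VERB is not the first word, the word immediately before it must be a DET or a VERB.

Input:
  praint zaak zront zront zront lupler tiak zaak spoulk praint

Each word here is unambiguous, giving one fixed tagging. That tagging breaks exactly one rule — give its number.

4

Fixed tagging: VERB DET NOUN NOUN NOUN CONJ CONJ DET CONJ VERB.
Rule check: R1 ok, R2 ok, R3 ok, R4 fails.
Only rule 4 fails.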